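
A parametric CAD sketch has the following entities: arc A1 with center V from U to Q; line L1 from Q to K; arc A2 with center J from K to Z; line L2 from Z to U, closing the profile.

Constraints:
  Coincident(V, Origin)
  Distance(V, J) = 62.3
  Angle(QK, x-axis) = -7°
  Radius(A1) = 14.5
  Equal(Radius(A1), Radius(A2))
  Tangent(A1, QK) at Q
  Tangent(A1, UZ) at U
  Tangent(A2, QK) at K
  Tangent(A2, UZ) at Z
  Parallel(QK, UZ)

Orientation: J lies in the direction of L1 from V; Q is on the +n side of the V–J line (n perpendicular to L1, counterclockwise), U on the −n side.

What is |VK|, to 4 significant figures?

63.97

The slot axis is L1's direction at -7.0°, so u = (cos -7.0°, sin -7.0°) = (0.9925, -0.1219) and n = (−sin -7.0°, cos -7.0°) = (0.1219, 0.9925). V is at the origin and J lies 62.3 along u from V, so J = 62.3·u = (61.84, -7.592). Tangency of A1 to both parallel lines with radius 14.5 puts Q and U at V ± 14.5·n: Q = (1.767, 14.39), U = (-1.767, -14.39). Equal radii place K and Z the same way about J: K = J + 14.5·n = (63.60, 6.799), Z = J − 14.5·n = (60.07, -21.98). Then |VK| = |K − V| = 63.97.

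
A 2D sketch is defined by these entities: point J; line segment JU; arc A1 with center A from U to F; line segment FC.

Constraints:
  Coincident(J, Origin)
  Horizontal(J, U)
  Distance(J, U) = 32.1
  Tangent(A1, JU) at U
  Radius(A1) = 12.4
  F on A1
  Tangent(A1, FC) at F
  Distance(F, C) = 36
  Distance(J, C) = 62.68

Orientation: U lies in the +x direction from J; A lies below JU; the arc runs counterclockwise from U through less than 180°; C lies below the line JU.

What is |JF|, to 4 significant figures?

27.82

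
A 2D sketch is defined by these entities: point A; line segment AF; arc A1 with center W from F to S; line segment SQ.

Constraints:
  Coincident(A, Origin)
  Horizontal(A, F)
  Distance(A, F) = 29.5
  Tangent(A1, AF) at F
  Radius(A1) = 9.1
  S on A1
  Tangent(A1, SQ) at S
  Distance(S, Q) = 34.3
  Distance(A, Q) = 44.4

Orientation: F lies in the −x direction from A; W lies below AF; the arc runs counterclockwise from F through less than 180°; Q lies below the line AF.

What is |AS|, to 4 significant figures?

39.49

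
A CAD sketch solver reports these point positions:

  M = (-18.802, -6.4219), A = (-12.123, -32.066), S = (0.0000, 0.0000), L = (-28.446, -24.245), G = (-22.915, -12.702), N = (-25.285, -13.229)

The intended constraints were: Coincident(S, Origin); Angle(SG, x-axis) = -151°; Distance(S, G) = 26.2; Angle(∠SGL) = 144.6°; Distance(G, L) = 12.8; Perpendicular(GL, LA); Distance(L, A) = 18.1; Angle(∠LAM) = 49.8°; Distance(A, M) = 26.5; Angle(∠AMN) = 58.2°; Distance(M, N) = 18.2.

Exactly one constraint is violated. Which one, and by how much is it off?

Distance(M, N) = 18.2 — off by 8.80.

S = (0.00, 0.00) ✓; SG at -151.0° ✓; |SG| = 26.20 ✓; ∠SGL = 144.6° ✓; |GL| = 12.80 ✓; ∠(GL, LA) = 90.00° ✓; |LA| = 18.10 ✓; ∠LAM = 49.80° ✓; |AM| = 26.50 ✓; ∠AMN = 58.20° ✓; |MN| = 9.400 ✗.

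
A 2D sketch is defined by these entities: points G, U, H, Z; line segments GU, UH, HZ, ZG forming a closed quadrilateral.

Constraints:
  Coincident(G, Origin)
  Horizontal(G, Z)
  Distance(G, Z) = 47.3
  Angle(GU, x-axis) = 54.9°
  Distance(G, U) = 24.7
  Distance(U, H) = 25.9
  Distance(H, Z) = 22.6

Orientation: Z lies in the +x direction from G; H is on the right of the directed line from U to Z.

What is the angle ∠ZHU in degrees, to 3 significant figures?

106°

Checks: G.y = 0.00, Z.y = 0.00 ✓; |UH| = 25.90 ✓; |HZ| = 22.60 ✓.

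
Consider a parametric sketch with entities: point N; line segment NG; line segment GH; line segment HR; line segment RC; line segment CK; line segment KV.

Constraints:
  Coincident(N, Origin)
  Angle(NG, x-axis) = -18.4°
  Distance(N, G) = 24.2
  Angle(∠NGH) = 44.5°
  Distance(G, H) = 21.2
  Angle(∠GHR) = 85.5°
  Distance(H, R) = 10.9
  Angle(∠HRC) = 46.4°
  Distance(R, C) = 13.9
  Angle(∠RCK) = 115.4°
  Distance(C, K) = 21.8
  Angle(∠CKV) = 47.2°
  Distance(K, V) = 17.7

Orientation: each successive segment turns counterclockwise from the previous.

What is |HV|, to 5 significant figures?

6.6081

N is at the origin; NG runs at -18.4° with length 24.2, so G = (22.963, -7.6387). ∠NGH = 44.5° gives GH at 117.10° from the x-axis; with |GH| = 21.2, H = (13.305, 11.234). ∠GHR = 85.5° gives HR at -148.40° from the x-axis; with |HR| = 10.9, R = (4.0214, 5.5224). ∠HRC = 46.4° gives RC at -14.800° from the x-axis; with |RC| = 13.9, C = (17.460, 1.9717). ∠RCK = 115.4° gives CK at 49.800° from the x-axis; with |CK| = 21.8, K = (31.531, 18.622). ∠CKV = 47.2° gives KV at -177.40° from the x-axis; with |KV| = 17.7, V = (13.849, 17.819). Then |HV| = |V − H| = 6.6081.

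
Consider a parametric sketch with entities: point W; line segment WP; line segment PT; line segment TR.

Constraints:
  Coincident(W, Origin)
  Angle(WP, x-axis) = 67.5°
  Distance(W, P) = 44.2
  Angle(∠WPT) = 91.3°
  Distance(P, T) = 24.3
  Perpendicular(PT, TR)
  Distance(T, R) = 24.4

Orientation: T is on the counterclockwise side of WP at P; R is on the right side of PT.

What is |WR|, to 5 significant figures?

73.107

∠WPT = 91.3°, so PT runs at 67.5° + (180° − 91.3°) = 156.20° from the x-axis; with |PT| = 24.3, T = P + 24.3·(cos 156.20°, sin 156.20°) = (-5.3189, 50.642). PT ⟂ TR; with |TR| = 24.4 on the right of PT, R = T + 24.4·(0.40355, 0.91496) = (4.5276, 72.967). Then |WR| = |R − W| = 73.107.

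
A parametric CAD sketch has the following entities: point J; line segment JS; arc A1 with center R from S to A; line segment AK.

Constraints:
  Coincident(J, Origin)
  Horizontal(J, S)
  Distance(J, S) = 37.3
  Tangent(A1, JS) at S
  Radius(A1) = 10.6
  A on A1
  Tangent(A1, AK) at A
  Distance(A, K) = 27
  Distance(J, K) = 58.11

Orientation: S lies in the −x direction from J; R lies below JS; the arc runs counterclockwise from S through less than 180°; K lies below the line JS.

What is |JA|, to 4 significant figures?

49.33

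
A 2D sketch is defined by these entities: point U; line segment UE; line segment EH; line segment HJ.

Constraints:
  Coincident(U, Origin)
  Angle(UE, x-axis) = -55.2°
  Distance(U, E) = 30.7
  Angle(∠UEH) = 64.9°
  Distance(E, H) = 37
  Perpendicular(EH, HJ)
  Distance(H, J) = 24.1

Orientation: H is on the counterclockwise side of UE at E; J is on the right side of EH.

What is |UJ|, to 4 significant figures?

57.17

U is at the origin; UE runs at -55.2° with length 30.7, so E = 30.7·(cos -55.2°, sin -55.2°) = (17.52, -25.21). ∠UEH = 64.9°, so EH runs at -55.2° + (180° − 64.9°) = 59.90° from the x-axis; with |EH| = 37.0, H = E + 37.0·(cos 59.90°, sin 59.90°) = (36.08, 6.801). EH ⟂ HJ; with |HJ| = 24.1 on the right of EH, J = H + 24.1·(0.8652, -0.5015) = (56.93, -5.285). Then |UJ| = |J − U| = 57.17.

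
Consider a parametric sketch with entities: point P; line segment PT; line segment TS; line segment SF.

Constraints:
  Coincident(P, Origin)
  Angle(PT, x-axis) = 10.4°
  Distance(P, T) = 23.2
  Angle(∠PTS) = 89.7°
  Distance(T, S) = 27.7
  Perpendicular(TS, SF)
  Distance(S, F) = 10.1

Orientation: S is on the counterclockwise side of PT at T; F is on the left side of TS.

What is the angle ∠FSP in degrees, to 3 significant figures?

49.9°

∠PTS = 89.7°, so TS runs at 10.4° + (180° − 89.7°) = 101° from the x-axis; with |TS| = 27.7, S = T + 27.7·(cos 101°, sin 101°) = (17.7, 31.4). TS is perpendicular to SF; with |SF| = 10.1 on the left of TS, F = S + 10.1·(-0.983, -0.186) = (7.75, 29.5). Then cos ∠FSP = SF·SP / (|SF||SP|), giving 49.9°.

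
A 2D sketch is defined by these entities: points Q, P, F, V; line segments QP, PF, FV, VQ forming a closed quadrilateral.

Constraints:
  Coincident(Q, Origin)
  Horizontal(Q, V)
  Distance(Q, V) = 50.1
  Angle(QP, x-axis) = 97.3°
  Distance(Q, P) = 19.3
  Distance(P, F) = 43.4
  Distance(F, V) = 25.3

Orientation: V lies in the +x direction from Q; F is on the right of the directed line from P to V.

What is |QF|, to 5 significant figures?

30.274

Q is at the origin; Q and V share the same y with |QV| = 50.1 and V in +x, so V = (50.1, 0). QP runs at 97.3° with |QP| = 19.3, so P = (-2.4523, 19.144). F is determined by |PF| = 43.4 and |FV| = 25.3 together: it lies at the intersection of circle(P, 43.4) and circle(V, 25.3). With |PV| = 55.931, the foot of the radical line on PV is 39.081 from P and the perpendicular offset is √(43.4² − 39.081²) = 18.873. Taking the right-of-PV solution: F = (27.809, -11.966).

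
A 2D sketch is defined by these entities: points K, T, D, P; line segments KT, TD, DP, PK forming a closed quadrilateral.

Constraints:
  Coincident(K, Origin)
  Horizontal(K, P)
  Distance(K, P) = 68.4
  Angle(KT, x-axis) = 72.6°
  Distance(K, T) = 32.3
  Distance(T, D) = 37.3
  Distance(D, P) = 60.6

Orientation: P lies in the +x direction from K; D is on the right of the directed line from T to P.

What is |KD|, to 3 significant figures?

10.4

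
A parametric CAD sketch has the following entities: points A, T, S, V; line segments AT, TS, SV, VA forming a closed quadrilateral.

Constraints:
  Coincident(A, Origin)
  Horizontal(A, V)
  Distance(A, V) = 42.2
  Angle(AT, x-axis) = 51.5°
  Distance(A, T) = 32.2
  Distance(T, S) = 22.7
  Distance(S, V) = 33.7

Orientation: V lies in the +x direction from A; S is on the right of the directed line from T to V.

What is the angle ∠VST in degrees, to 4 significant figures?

69.93°

Checks: |TS| = 22.70 ✓; |SV| = 33.70 ✓.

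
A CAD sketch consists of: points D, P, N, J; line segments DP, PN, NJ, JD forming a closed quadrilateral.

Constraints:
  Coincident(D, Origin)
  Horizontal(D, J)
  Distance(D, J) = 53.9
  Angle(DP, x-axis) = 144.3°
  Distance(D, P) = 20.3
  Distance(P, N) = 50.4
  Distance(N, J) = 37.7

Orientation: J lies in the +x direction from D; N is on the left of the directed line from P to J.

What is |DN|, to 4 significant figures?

42.67

D is at the origin; DJ is horizontal with |DJ| = 53.9 and J in +x, so J = (53.9, 0). DP runs at 144.3° with |DP| = 20.3, so P = (-16.49, 11.85). N is determined by |PN| = 50.4 and |NJ| = 37.7 together: it lies at the intersection of circle(P, 50.4) and circle(J, 37.7). With |PJ| = 71.38, the foot of the radical line on PJ is 43.53 from P and the perpendicular offset is √(50.4² − 43.53²) = 25.41. Taking the left-of-PJ solution: N = (30.65, 29.68).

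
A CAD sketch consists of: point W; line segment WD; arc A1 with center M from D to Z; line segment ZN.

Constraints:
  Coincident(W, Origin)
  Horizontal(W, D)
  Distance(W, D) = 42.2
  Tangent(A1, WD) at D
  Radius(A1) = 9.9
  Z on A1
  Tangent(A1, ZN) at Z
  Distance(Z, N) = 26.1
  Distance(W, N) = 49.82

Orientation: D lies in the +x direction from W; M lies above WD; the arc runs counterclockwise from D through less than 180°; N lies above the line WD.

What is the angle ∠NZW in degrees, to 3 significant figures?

69.6°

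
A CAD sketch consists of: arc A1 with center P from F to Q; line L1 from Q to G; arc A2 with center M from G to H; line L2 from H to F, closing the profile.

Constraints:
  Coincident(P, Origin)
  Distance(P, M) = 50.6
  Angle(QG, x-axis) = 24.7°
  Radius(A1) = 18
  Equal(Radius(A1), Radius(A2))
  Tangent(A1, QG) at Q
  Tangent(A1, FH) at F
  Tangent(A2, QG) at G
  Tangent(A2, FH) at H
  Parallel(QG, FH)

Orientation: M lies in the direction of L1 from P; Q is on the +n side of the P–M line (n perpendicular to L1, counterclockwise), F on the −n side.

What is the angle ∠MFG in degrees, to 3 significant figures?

15.8°

Tangency of A1 to both parallel lines with radius 18.0 puts Q and F at P ± 18.0·n: Q = (-7.52, 16.4), F = (7.52, -16.4). Equal radii place G and H the same way about M: G = M + 18.0·n = (38.4, 37.5), H = M − 18.0·n = (53.5, 4.79). Then cos ∠MFG = FM·FG / (|FM||FG|), giving 15.8°.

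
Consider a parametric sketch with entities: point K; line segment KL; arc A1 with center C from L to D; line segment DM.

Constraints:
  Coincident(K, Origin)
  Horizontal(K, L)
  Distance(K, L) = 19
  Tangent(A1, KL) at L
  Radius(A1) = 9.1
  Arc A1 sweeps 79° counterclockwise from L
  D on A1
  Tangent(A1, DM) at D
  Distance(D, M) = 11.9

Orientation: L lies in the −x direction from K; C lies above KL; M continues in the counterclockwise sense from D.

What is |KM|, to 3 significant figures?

20.6

K is at the origin; KL is horizontal with |KL| = 19.0 and L on the −x side, so L = (-19.0, 0.00). The tangent condition forces CL to be normal to KL, so C = L + (0, 9.1) = (-19.0, 9.10). On A1, L sits at bearing -90° from C; a 79° counterclockwise sweep puts D at bearing -11°, so D = C + 9.1·(cos -11°, sin -11°) = (-10.1, 7.36). Since A1 is tangent to DM there, CD ⟂ DM, so DM runs along (−sin -11°, cos -11°); with |DM| = 11.9, M = (-7.80, 19.0). Then |KM| = |M − K| = 20.6.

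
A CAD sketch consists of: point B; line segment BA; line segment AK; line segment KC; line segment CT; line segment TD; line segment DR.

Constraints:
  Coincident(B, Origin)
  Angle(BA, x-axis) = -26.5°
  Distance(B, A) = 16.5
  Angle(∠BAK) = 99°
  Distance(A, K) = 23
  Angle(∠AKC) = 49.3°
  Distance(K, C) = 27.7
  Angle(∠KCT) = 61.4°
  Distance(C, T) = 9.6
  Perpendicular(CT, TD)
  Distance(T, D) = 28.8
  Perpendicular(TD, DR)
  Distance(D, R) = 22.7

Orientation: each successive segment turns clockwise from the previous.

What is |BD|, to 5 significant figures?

34.265

B is at the origin; BA runs at -26.5° with length 16.5, so A = (14.766, -7.3623). ∠BAK = 99.0° gives AK at -107.50° from the x-axis; with |AK| = 23.0, K = (7.8502, -29.298). ∠AKC = 49.3° gives KC at 121.80° from the x-axis; with |KC| = 27.7, C = (-6.7465, -5.7557). ∠KCT = 61.4° gives CT at 3.2000° from the x-axis; with |CT| = 9.6, T = (2.8385, -5.2198). The perpendicularity gives TD at right angles to CT, so TD runs at -86.800°; with |TD| = 28.8, D = (4.4462, -33.975). Then |BD| = |D − B| = 34.265.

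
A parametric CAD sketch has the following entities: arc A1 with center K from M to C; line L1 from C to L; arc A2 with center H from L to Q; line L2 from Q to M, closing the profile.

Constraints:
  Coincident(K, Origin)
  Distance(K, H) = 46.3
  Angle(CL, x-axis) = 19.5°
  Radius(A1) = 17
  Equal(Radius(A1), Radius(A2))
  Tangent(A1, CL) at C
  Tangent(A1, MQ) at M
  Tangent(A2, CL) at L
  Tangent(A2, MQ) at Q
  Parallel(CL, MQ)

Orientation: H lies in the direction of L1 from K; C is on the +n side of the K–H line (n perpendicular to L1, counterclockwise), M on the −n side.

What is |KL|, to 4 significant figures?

49.32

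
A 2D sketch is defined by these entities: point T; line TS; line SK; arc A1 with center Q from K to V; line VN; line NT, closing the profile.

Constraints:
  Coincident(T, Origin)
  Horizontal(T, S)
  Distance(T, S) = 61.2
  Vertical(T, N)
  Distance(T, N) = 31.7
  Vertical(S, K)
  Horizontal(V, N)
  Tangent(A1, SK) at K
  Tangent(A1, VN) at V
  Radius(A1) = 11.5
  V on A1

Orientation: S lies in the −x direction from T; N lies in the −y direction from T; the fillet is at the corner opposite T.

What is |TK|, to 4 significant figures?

64.45

The virtual corner opposite T is at (-61.20, -31.70). Tangency of A1 to SK means the radius QK is perpendicular to SK and tangency of A1 to VN means the radius QV is perpendicular to VN, with radius 11.5, so the center Q sits 11.5 in from both sides at Q = (-49.70, -20.20). That places the tangent points at K = (-61.20, -20.20) on SK and V = (-49.70, -31.70) on VN. Then |TK| = |K − T| = 64.45.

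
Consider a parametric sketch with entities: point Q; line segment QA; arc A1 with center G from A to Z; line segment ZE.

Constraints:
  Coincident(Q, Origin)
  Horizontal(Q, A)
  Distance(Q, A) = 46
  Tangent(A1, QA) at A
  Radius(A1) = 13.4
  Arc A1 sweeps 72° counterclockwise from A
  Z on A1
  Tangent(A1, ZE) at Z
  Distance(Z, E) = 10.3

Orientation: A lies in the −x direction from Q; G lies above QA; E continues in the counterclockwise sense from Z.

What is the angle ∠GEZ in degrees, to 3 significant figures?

52.5°

Q is at the origin; Q and A share the same y with |QA| = 46.0 and A on the −x side, so A = (-46.0, 0.00). A1 meets QA tangentially, so GA is at right angles to QA, so G = A + (0, 13.4) = (-46.0, 13.4). On A1, A sits at bearing -90° from G; a 72° counterclockwise sweep puts Z at bearing -18°, so Z = G + 13.4·(cos -18°, sin -18°) = (-33.3, 9.26). Since A1 is tangent to ZE there, GZ ⟂ ZE, so ZE runs along (−sin -18°, cos -18°); with |ZE| = 10.3, E = (-30.1, 19.1). Then cos ∠GEZ = EG·EZ / (|EG||EZ|), giving 52.5°.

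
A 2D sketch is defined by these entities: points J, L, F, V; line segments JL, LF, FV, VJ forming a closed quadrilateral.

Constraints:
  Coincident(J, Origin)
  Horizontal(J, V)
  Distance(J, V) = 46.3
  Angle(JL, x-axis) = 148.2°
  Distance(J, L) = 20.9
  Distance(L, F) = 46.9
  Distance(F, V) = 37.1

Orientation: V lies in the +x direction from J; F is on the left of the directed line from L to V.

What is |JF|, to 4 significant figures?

39.30

Checks: |LF| = 46.90 ✓; |FV| = 37.10 ✓.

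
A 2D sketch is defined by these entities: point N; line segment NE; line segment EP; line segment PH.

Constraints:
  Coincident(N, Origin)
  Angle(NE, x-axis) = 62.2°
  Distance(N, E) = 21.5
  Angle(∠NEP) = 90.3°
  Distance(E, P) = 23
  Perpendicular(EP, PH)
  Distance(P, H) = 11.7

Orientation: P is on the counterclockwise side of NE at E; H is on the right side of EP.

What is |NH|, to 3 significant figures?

40.5

N is at the origin; NE runs at 62.2° with length 21.5, so E = 21.5·(cos 62.2°, sin 62.2°) = (10.0, 19.0). ∠NEP = 90.3°, so EP runs at 62.2° + (180° − 90.3°) = 152° from the x-axis; with |EP| = 23.0, P = E + 23.0·(cos 152°, sin 152°) = (-10.3, 29.9). EP ⟂ PH; with |PH| = 11.7 on the right of EP, H = P + 11.7·(0.471, 0.882) = (-4.75, 40.2). Then |NH| = |H − N| = 40.5.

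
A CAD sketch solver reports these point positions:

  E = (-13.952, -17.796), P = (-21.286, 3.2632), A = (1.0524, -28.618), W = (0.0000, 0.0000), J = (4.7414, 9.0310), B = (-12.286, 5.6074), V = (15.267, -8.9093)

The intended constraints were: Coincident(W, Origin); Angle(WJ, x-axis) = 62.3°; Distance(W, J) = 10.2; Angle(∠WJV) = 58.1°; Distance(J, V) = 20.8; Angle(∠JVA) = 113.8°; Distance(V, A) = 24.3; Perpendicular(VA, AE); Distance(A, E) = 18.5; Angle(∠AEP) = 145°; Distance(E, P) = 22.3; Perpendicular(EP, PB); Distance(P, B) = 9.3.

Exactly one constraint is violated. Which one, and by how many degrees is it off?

Perpendicular(EP, PB) — off by 4.60°.

W = (0.00, 0.00) ✓; WJ at 62.30° ✓; |WJ| = 10.20 ✓; ∠WJV = 58.10° ✓; |JV| = 20.80 ✓; ∠JVA = 113.8° ✓; |VA| = 24.30 ✓; ∠(VA, AE) = 90.00° ✓; |AE| = 18.50 ✓; ∠AEP = 145.0° ✓; |EP| = 22.30 ✓; ∠(EP, PB) = 94.60° ✗; |PB| = 9.300 ✓.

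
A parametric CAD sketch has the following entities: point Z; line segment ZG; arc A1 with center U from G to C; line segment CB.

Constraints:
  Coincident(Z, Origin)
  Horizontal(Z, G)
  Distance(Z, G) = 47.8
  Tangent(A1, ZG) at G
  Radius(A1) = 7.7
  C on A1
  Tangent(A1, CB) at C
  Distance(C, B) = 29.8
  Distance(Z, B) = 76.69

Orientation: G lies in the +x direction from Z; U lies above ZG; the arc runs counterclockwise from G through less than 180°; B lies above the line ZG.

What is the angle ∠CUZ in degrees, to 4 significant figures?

134.1°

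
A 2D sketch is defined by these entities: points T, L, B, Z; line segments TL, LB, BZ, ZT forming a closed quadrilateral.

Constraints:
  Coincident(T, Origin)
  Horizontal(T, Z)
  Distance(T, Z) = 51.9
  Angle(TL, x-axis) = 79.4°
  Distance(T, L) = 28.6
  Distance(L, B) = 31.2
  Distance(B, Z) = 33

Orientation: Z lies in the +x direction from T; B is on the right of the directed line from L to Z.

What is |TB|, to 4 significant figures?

18.90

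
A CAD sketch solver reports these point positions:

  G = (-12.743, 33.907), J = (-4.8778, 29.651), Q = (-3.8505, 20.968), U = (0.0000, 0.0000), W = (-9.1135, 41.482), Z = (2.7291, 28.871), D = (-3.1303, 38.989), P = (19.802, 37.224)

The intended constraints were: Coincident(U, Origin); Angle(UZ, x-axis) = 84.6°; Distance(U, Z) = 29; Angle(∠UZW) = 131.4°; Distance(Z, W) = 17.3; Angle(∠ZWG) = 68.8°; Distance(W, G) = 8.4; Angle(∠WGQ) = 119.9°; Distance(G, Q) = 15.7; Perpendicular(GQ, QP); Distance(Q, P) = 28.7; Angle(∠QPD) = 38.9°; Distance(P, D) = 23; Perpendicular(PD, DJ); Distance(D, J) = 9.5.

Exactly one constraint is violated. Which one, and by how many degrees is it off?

Perpendicular(PD, DJ) — off by 6.20°.

U = (0.00, 0.00) ✓; UZ at 84.60° ✓; |UZ| = 29.00 ✓; ∠UZW = 131.4° ✓; |ZW| = 17.30 ✓; ∠ZWG = 68.80° ✓; |WG| = 8.400 ✓; ∠WGQ = 119.9° ✓; |GQ| = 15.70 ✓; ∠(GQ, QP) = 90.00° ✓; |QP| = 28.70 ✓; ∠QPD = 38.90° ✓; |PD| = 23.00 ✓; ∠(PD, DJ) = 83.80° ✗; |DJ| = 9.500 ✓.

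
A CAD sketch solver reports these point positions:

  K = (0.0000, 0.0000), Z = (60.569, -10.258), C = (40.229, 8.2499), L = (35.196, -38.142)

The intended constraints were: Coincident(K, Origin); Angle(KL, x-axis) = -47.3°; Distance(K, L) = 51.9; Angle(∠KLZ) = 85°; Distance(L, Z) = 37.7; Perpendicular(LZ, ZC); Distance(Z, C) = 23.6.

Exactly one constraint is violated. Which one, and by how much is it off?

Distance(Z, C) = 23.6 — off by 3.90.

K = (0.00, 0.00) ✓; KL at -47.30° ✓; |KL| = 51.90 ✓; ∠KLZ = 85.00° ✓; |LZ| = 37.70 ✓; ∠(LZ, ZC) = 90.00° ✓; |ZC| = 27.50 ✗.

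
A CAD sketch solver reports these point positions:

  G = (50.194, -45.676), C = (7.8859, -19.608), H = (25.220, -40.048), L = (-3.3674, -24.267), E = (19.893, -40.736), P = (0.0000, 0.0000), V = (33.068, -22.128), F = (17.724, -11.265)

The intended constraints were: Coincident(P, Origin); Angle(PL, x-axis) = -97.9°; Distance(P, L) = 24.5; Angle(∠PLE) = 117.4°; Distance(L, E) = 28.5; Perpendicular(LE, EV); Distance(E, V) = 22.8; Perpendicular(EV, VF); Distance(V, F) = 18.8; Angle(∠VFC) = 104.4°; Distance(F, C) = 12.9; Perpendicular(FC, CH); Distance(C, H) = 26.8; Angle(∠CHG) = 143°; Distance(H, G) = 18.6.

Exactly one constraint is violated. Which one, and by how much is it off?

Distance(H, G) = 18.6 — off by 7.00.

P = (0.00, 0.00) ✓; PL at -97.90° ✓; |PL| = 24.50 ✓; ∠PLE = 117.4° ✓; |LE| = 28.50 ✓; ∠(LE, EV) = 90.00° ✓; |EV| = 22.80 ✓; ∠(EV, VF) = 90.00° ✓; |VF| = 18.80 ✓; ∠VFC = 104.4° ✓; |FC| = 12.90 ✓; ∠(FC, CH) = 90.00° ✓; |CH| = 26.80 ✓; ∠CHG = 143.0° ✓; |HG| = 25.60 ✗.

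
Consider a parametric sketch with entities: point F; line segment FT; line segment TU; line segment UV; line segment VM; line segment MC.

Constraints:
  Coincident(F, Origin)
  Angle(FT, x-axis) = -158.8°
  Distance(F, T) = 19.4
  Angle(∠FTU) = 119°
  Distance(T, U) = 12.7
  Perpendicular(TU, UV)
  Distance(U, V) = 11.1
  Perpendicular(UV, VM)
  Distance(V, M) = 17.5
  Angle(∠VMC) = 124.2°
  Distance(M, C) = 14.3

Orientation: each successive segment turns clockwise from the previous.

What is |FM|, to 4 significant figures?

7.459

TU ⟂ UV, so UV runs at 50.20°; with |UV| = 11.1, V = (-20.74, 9.642). UV ⟂ VM, so VM runs at -39.80°; with |VM| = 17.5, M = (-7.294, -1.560). Then |FM| = |M − F| = 7.459.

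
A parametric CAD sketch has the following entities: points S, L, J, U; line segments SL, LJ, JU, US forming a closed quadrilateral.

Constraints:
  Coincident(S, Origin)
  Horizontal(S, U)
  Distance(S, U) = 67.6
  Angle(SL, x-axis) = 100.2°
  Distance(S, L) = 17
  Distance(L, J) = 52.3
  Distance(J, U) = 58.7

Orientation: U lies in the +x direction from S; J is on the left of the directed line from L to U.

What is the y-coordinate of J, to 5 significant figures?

50.201

Checks: |LJ| = 52.30 ✓; |JU| = 58.70 ✓.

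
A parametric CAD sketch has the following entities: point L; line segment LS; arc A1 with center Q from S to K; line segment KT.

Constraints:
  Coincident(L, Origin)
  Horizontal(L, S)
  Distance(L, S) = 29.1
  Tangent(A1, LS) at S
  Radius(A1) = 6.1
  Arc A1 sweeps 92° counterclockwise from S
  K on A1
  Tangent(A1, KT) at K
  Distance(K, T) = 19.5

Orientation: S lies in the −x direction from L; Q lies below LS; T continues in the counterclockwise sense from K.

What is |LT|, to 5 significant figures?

43.093

On A1, S sits at bearing 90° from Q; a 92° counterclockwise sweep puts K at bearing 182°, so K = Q + 6.1·(cos 182°, sin 182°) = (-35.196, -6.3129). The tangent condition forces QK to be normal to KT, so KT runs along (−sin 182°, cos 182°); with |KT| = 19.5, T = (-34.516, -25.801). Then |LT| = |T − L| = 43.093.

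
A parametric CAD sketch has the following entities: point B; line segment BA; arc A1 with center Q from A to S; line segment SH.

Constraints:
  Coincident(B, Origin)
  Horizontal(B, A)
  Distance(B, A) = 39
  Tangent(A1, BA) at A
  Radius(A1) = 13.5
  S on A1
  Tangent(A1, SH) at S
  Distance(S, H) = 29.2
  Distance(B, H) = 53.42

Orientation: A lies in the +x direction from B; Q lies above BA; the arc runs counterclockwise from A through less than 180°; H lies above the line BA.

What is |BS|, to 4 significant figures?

54.00

B is at the origin; B and A share the same y with |BA| = 39.0 and A on the +x side, so A = (39.00, 0.000). Since A1 is tangent to BA there, QA ⟂ BA, so Q = A + (0, 13.5) = (39.00, 13.50). Since QS ⟂ SH (tangency), |QH| = √(13.5² + 29.2²) = 32.17 regardless of where S sits on A1. So H lies on both circle(B, 53.42) and circle(Q, 32.17); the above-BA intersection is H = (29.81, 44.33). S is the foot of the tangent from H: S = (49.12, 22.43).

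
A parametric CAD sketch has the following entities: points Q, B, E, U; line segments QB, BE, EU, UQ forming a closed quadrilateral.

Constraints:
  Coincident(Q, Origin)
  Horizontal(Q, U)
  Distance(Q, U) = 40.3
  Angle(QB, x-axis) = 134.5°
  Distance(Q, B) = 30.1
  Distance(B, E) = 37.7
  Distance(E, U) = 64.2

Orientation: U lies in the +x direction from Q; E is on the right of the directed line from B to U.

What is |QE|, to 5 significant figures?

27.188

Checks: |BE| = 37.70 ✓; |EU| = 64.20 ✓.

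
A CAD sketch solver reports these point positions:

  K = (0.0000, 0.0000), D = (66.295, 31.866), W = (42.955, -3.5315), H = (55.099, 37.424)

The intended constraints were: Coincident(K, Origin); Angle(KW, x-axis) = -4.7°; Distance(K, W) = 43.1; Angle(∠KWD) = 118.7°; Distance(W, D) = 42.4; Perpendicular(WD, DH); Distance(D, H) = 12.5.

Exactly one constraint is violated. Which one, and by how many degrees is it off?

Perpendicular(WD, DH) — off by 7.00°.

K = (0.00, 0.00) ✓; KW at -4.700° ✓; |KW| = 43.10 ✓; ∠KWD = 118.7° ✓; |WD| = 42.40 ✓; ∠(WD, DH) = 97.00° ✗; |DH| = 12.50 ✓.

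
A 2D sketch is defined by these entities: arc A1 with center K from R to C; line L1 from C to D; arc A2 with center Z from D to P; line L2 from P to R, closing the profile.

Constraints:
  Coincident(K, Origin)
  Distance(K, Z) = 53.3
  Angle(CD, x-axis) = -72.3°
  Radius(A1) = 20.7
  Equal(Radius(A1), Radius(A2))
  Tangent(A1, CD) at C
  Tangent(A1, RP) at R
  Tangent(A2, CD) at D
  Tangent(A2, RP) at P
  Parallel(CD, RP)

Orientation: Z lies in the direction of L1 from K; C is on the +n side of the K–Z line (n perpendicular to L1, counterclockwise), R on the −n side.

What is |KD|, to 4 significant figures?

57.18

Tangency of A1 to both parallel lines with radius 20.7 puts C and R at K ± 20.7·n: C = (19.72, 6.293), R = (-19.72, -6.293). Equal radii place D and P the same way about Z: D = Z + 20.7·n = (35.93, -44.48), P = Z − 20.7·n = (-3.515, -57.07). Then |KD| = |D − K| = 57.18.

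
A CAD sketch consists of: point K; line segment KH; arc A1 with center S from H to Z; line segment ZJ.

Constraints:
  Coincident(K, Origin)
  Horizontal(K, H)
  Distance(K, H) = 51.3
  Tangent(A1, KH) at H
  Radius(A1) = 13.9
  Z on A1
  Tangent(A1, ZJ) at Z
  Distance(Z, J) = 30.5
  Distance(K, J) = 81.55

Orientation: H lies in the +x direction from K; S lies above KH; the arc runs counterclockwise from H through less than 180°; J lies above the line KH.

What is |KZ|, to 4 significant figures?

66.02

K is at the origin; KH is horizontal with |KH| = 51.3 and H on the +x side, so H = (51.30, 0.000). The tangent condition forces SH to be normal to KH, so S = H + (0, 13.9) = (51.30, 13.90). Since SZ ⟂ ZJ (tangency), |SJ| = √(13.9² + 30.5²) = 33.52 regardless of where Z sits on A1. So J lies on both circle(K, 81.55) and circle(S, 33.52); the above-KH intersection is J = (70.12, 41.64). Z is the foot of the tangent from J: Z = (65.00, 11.57).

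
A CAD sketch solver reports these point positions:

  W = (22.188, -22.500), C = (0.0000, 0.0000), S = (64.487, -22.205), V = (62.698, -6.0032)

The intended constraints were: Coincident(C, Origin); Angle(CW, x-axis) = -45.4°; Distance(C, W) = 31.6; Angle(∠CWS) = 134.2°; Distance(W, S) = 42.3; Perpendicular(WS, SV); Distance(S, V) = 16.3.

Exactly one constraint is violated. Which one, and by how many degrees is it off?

Perpendicular(WS, SV) — off by 5.90°.

C = (0.00, 0.00) ✓; CW at -45.40° ✓; |CW| = 31.60 ✓; ∠CWS = 134.2° ✓; |WS| = 42.30 ✓; ∠(WS, SV) = 95.90° ✗; |SV| = 16.30 ✓.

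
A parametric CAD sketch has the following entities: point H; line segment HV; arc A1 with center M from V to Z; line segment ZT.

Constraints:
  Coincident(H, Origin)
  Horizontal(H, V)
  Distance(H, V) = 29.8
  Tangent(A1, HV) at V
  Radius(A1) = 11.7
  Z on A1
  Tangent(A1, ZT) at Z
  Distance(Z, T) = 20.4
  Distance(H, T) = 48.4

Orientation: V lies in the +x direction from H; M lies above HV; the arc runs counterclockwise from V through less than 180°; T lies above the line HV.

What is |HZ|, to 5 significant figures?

43.714

Checks: ∠(MV, VH) = 90.00° ✓; |MZ| = 11.70 ✓; ∠(MZ, ZT) = 90.00° ✓; |ZT| = 20.40 ✓; |HT| = 48.40 ✓.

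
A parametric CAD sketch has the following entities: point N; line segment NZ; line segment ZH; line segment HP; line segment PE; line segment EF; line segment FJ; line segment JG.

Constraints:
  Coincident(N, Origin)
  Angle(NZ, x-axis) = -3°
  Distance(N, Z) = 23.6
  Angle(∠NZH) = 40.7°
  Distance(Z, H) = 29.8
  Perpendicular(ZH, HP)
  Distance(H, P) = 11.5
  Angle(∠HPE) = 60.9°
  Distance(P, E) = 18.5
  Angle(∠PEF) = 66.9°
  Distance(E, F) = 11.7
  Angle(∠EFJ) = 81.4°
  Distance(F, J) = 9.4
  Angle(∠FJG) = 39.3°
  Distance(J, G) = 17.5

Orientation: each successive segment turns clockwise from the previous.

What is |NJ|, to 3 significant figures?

15.2

N is at the origin; NZ runs at -3.0° with length 23.6, so Z = (23.6, -1.24). ∠NZH = 40.7° gives ZH at -142° from the x-axis; with |ZH| = 29.8, H = (-0.0108, -19.5). ZH is perpendicular to HP, so HP runs at 128°; with |HP| = 11.5, P = (-7.04, -10.4). ∠HPE = 60.9° gives PE at 8.60° from the x-axis; with |PE| = 18.5, E = (11.2, -7.59). ∠PEF = 66.9° gives EF at -104° from the x-axis; with |EF| = 11.7, F = (8.32, -18.9). ∠EFJ = 81.4° gives FJ at 157° from the x-axis; with |FJ| = 9.4, J = (-0.327, -15.2). Then |NJ| = |J − N| = 15.2.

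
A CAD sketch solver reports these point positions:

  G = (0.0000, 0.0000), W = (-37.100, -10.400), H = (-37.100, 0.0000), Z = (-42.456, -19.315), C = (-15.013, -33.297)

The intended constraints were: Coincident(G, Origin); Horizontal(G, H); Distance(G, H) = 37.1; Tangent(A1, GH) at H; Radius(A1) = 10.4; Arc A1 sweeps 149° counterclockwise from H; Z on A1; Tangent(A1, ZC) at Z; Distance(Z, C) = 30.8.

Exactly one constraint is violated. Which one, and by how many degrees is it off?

Tangent(A1, ZC) at Z — off by 4.00°.

G = (0.00, 0.00) ✓; G.y = 0.00, H.y = 0.00 ✓; |GH| = 37.10 ✓; ∠(WH, HG) = 90.00° ✓; |WH| = 10.40 ✓; bearing(W→Z) − bearing(W→H) = 149.0° ✓; |WZ| = 10.40 ✓; ∠(WZ, ZC) = 86.00° ✗; |ZC| = 30.80 ✓.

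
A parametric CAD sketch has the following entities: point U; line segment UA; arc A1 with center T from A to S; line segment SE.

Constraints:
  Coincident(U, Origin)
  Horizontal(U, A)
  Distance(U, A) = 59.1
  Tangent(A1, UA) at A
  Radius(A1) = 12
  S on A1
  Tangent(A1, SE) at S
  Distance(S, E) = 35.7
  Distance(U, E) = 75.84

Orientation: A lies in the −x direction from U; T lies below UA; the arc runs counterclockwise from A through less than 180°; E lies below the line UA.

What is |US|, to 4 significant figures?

72.16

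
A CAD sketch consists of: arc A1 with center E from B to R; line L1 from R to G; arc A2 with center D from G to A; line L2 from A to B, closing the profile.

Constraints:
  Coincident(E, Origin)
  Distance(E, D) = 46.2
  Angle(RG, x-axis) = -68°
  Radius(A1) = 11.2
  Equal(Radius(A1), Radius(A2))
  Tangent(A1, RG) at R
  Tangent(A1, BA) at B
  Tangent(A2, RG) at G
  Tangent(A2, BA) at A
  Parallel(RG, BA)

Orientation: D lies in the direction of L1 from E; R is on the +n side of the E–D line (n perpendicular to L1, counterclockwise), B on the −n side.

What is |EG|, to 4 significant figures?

47.54

The slot axis is L1's direction at -68.0°, so u = (cos -68.0°, sin -68.0°) = (0.3746, -0.9272) and n = (−sin -68.0°, cos -68.0°) = (0.9272, 0.3746). E is at the origin and D lies 46.2 along u from E, so D = 46.2·u = (17.31, -42.84). Tangency of A1 to both parallel lines with radius 11.2 puts R and B at E ± 11.2·n: R = (10.38, 4.196), B = (-10.38, -4.196). Equal radii place G and A the same way about D: G = D + 11.2·n = (27.69, -38.64), A = D − 11.2·n = (6.922, -47.03). Then |EG| = |G − E| = 47.54.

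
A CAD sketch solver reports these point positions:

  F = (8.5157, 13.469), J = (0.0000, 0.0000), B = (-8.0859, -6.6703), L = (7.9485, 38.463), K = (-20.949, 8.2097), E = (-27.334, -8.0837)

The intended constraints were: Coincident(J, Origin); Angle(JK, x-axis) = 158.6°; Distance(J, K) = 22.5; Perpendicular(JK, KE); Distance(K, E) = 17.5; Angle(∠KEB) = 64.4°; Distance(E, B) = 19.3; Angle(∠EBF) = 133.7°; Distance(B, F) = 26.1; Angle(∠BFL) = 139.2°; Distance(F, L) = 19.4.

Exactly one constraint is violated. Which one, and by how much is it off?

Distance(F, L) = 19.4 — off by 5.60.

J = (0.00, 0.00) ✓; JK at 158.6° ✓; |JK| = 22.50 ✓; ∠(JK, KE) = 90.00° ✓; |KE| = 17.50 ✓; ∠KEB = 64.40° ✓; |EB| = 19.30 ✓; ∠EBF = 133.7° ✓; |BF| = 26.10 ✓; ∠BFL = 139.2° ✓; |FL| = 25.00 ✗.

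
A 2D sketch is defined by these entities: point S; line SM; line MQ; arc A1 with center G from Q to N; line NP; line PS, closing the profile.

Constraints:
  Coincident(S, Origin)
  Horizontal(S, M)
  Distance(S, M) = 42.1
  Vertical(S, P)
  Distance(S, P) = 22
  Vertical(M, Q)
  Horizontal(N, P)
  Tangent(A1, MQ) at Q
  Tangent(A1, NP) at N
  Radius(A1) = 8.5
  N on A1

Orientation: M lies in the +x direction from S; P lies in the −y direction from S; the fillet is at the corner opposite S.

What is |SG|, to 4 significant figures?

36.21

S is at the origin; SM is horizontal with |SM| = 42.1 and M on the +x side, so M = (42.10, 0.000). S and P share the same x with |SP| = 22.0 and P on the −y side, so P = (0.000, -22.00). The virtual corner opposite S is at (42.10, -22.00). Since A1 is tangent to MQ there, GQ ⟂ MQ and the tangent condition forces GN to be normal to NP, with radius 8.5, so the center G sits 8.5 in from both sides at G = (33.60, -13.50). Then |SG| = |G − S| = 36.21.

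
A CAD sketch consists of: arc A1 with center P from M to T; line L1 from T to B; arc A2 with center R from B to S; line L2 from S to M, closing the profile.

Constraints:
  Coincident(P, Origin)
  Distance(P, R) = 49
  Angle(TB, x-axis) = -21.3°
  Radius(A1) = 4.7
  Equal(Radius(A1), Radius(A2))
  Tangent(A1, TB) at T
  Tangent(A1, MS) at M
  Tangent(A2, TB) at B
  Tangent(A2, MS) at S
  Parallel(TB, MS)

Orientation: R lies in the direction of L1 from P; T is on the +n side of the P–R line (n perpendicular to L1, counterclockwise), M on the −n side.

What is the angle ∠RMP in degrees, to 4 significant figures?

84.52°

The slot axis is L1's direction at -21.3°, so u = (cos -21.3°, sin -21.3°) = (0.9317, -0.3633) and n = (−sin -21.3°, cos -21.3°) = (0.3633, 0.9317). P is at the origin and R lies 49.0 along u from P, so R = 49.0·u = (45.65, -17.80). Tangency of A1 to both parallel lines with radius 4.7 puts T and M at P ± 4.7·n: T = (1.707, 4.379), M = (-1.707, -4.379). Then cos ∠RMP = MR·MP / (|MR||MP|), giving 84.52°.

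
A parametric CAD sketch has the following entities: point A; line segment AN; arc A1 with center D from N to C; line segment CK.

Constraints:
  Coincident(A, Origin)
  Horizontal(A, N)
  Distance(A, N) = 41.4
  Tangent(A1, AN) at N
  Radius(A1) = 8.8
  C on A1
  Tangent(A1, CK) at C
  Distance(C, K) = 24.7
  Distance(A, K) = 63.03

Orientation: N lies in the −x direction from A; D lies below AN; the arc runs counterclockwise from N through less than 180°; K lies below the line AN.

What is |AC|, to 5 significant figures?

50.558

A is at the origin; A and N share the same y with |AN| = 41.4 and N on the −x side, so N = (-41.400, 0.0000). The tangent condition forces DN to be normal to AN, so D = N + (0, -8.8) = (-41.400, -8.8000). Since DC ⟂ CK (tangency), |DK| = √(8.8² + 24.7²) = 26.221 regardless of where C sits on A1. So K lies on both circle(A, 63.03) and circle(D, 26.221); the below-AN intersection is K = (-54.630, -31.439). C is the foot of the tangent from K: C = (-50.047, -7.1674).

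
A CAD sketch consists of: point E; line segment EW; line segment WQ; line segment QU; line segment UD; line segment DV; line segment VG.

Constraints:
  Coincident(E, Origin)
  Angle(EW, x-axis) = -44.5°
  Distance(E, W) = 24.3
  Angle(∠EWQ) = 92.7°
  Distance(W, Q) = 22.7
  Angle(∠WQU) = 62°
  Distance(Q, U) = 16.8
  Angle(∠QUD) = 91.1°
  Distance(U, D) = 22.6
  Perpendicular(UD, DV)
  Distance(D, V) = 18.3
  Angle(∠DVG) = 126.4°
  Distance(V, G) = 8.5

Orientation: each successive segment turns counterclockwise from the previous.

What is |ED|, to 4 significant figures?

20.11

E is at the origin; EW runs at -44.5° with length 24.3, so W = (17.33, -17.03). ∠EWQ = 92.7° gives WQ at 42.80° from the x-axis; with |WQ| = 22.7, Q = (33.99, -1.609). ∠WQU = 62.0° gives QU at 160.8° from the x-axis; with |QU| = 16.8, U = (18.12, 3.916). ∠QUD = 91.1° gives UD at -110.3° from the x-axis; with |UD| = 22.6, D = (10.28, -17.28). Then |ED| = |D − E| = 20.11.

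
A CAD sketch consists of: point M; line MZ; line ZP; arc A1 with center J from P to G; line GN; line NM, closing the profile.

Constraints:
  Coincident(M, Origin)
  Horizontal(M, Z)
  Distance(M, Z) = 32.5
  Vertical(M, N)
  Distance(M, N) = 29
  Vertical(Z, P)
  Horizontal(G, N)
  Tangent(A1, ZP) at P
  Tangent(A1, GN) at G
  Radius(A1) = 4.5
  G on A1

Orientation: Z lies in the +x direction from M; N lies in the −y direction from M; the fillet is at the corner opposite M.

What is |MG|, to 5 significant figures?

40.311

M is at the origin; M and Z share the same y with |MZ| = 32.5 and Z on the +x side, so Z = (32.500, 0.0000). MN is vertical with |MN| = 29.0 and N on the −y side, so N = (0.0000, -29.000). The virtual corner opposite M is at (32.500, -29.000). The tangent condition forces JP to be normal to ZP and since A1 is tangent to GN there, JG ⟂ GN, with radius 4.5, so the center J sits 4.5 in from both sides at J = (28.000, -24.500). That places the tangent points at P = (32.500, -24.500) on ZP and G = (28.000, -29.000) on GN. Then |MG| = |G − M| = 40.311.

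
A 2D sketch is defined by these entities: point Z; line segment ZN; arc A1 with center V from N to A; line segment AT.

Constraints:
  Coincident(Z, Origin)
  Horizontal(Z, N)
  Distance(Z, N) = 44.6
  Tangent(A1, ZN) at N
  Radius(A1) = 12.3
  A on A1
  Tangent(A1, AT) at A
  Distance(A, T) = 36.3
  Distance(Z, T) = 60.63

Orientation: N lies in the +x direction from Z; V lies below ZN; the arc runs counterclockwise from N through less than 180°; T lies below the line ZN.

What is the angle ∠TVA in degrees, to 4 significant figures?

71.28°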